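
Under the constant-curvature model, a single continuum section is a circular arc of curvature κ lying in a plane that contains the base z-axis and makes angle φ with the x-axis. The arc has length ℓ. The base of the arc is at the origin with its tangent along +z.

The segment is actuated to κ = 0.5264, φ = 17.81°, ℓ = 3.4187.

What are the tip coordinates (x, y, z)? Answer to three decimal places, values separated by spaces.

θ = κ·ℓ = 0.5264 × 3.4187 = 1.79960 rad
ρ = (1 − cos θ)/κ = (1 − -0.22682)/0.5264 = 2.33058
z = sin θ / κ = 0.97394/0.5264 = 1.85019
x = ρ cos φ = 2.33058 × cos(17.81°) = 2.21889
y = ρ sin φ = 2.33058 × sin(17.81°) = 0.71283

2.219 0.713 1.850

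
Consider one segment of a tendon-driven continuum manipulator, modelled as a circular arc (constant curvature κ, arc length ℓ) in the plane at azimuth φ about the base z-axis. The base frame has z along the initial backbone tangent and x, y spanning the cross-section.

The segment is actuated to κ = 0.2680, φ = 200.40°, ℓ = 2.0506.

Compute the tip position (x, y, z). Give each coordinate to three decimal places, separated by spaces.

θ = κ·ℓ = 0.2680 × 2.0506 = 0.54956 rad
ρ = (1 − cos θ)/κ = (1 − 0.85275)/0.2680 = 0.54943
z = sin θ / κ = 0.52231/0.2680 = 1.94893
x = ρ cos φ = 0.54943 × cos(200.40°) = -0.51497
y = ρ sin φ = 0.54943 × sin(200.40°) = -0.19151

-0.515 -0.192 1.949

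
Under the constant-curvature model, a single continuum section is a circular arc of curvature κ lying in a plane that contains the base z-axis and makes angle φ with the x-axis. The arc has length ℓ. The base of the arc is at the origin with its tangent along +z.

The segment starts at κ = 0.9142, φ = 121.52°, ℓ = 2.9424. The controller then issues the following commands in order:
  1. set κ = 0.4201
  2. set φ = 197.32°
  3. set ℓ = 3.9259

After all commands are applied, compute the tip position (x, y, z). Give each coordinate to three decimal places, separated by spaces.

initial: κ=0.9142, φ=121.52°, ℓ=2.9424
cmd 1: set κ=0.4201 → (κ,φ,ℓ)=(0.4201,121.52°,2.9424) → tip=(-0.8357,1.3626,2.2483)
cmd 2: set φ=197.32° → (κ,φ,ℓ)=(0.4201,197.32°,2.9424) → tip=(-1.5260,-0.4759,2.2483)
cmd 3: set ℓ=3.9259 → (κ,φ,ℓ)=(0.4201,197.32°,3.9259) → tip=(-2.4506,-0.7642,2.3731)

-2.451 -0.764 2.373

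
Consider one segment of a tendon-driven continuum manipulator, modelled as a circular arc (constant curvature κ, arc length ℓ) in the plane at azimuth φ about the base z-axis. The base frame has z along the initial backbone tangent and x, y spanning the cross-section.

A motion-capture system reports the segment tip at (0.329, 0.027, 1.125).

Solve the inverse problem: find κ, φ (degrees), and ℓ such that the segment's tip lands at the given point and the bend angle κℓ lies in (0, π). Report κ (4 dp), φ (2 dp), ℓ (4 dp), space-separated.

ρ = √(x²+y²) = √(0.329² + 0.027²) = 0.33011
φ = atan2(y, x) mod 360° = atan2(0.027, 0.329) = 4.6916°
|p|² = ρ² + z² = 0.33011² + 1.125² = 1.37460
κ = 2ρ / |p|² = 2×0.33011 / 1.37460 = 0.48030
θ = 2·atan2(ρ, z) = 2·atan2(0.33011, 1.125) = 0.57083 rad
ℓ = θ/κ = 0.57083/0.48030 = 1.18850

0.4803 4.69 1.1885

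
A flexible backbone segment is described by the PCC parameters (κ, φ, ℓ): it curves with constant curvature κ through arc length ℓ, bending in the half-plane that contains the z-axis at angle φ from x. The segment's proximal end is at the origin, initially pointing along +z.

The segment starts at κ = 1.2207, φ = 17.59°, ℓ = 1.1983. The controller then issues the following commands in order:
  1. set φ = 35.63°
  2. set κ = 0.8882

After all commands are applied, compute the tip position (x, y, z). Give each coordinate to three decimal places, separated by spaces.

initial: κ=1.2207, φ=17.59°, ℓ=1.1983
cmd 1: set φ=35.63° → (κ,φ,ℓ)=(1.2207,35.63°,1.1983) → tip=(0.5941,0.4258,0.8144)
cmd 2: set κ=0.8882 → (κ,φ,ℓ)=(0.8882,35.63°,1.1983) → tip=(0.4712,0.3377,0.9845)

0.471 0.338 0.985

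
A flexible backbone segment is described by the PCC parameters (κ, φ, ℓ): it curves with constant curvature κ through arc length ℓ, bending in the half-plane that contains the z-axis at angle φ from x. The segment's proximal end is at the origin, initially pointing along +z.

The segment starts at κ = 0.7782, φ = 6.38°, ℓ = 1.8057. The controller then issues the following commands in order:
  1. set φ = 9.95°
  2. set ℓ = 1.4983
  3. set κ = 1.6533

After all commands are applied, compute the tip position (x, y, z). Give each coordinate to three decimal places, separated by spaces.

initial: κ=0.7782, φ=6.38°, ℓ=1.8057
cmd 1: set φ=9.95° → (κ,φ,ℓ)=(0.7782,9.95°,1.8057) → tip=(1.0570,0.1854,1.2674)
cmd 2: set ℓ=1.4983 → (κ,φ,ℓ)=(0.7782,9.95°,1.4983) → tip=(0.7672,0.1346,1.1812)
cmd 3: set κ=1.6533 → (κ,φ,ℓ)=(1.6533,9.95°,1.4983) → tip=(1.0648,0.1868,0.3730)

1.065 0.187 0.373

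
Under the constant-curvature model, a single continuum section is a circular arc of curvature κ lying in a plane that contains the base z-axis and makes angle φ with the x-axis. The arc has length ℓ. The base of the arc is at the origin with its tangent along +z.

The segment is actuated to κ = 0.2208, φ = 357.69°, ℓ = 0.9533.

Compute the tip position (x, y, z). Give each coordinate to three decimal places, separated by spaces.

θ = κ·ℓ = 0.2208 × 0.9533 = 0.21049 rad
ρ = (1 − cos θ)/κ = (1 − 0.97793)/0.2208 = 0.09996
z = sin θ / κ = 0.20894/0.2208 = 0.94628
x = ρ cos φ = 0.09996 × cos(357.69°) = 0.09988
y = ρ sin φ = 0.09996 × sin(357.69°) = -0.00403

0.100 -0.004 0.946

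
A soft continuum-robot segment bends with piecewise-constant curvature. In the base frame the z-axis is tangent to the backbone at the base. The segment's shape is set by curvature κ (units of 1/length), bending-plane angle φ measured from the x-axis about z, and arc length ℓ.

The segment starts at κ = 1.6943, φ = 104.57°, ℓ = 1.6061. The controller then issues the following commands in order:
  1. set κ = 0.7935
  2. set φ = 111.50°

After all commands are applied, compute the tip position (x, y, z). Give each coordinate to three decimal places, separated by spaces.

-0.327 0.830 1.205

initial: κ=1.6943, φ=104.57°, ℓ=1.6061
cmd 1: set κ=0.7935 → (κ,φ,ℓ)=(0.7935,104.57°,1.6061) → tip=(-0.2244,0.8635,1.2053)
cmd 2: set φ=111.50° → (κ,φ,ℓ)=(0.7935,111.50°,1.6061) → tip=(-0.3270,0.8301,1.2053)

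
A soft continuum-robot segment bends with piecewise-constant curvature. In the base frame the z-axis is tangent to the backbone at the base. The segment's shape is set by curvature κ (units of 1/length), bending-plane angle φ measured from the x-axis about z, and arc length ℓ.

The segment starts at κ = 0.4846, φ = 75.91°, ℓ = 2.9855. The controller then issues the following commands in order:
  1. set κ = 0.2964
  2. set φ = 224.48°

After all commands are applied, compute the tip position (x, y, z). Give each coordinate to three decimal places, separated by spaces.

-0.883 -0.867 2.611

initial: κ=0.4846, φ=75.91°, ℓ=2.9855
cmd 1: set κ=0.2964 → (κ,φ,ℓ)=(0.2964,75.91°,2.9855) → tip=(0.3011,1.1997,2.6108)
cmd 2: set φ=224.48° → (κ,φ,ℓ)=(0.2964,224.48°,2.9855) → tip=(-0.8826,-0.8667,2.6108)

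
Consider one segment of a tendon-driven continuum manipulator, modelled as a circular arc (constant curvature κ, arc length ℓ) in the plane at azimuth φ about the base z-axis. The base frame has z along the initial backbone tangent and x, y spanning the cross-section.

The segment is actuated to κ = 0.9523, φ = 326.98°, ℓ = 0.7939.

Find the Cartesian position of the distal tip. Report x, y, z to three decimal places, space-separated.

θ = κ·ℓ = 0.9523 × 0.7939 = 0.75603 rad
ρ = (1 − cos θ)/κ = (1 − 0.72756)/0.9523 = 0.28608
z = sin θ / κ = 0.68604/0.9523 = 0.72040
x = ρ cos φ = 0.28608 × cos(326.98°) = 0.23987
y = ρ sin φ = 0.28608 × sin(326.98°) = -0.15589

0.240 -0.156 0.720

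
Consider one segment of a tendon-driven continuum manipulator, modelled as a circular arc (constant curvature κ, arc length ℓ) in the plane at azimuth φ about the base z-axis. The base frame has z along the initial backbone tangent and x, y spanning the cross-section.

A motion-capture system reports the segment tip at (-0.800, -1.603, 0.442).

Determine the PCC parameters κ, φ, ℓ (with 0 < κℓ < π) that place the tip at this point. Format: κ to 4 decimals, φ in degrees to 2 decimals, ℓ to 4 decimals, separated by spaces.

1.0523 243.48 2.5257

ρ = √(x²+y²) = √(-0.800² + -1.603²) = 1.79154
φ = atan2(y, x) mod 360° = atan2(-1.603, -0.800) = 243.4779°
|p|² = ρ² + z² = 1.79154² + 0.442² = 3.40497
κ = 2ρ / |p|² = 2×1.79154 / 3.40497 = 1.05231
θ = 2·atan2(ρ, z) = 2·atan2(1.79154, 0.442) = 2.65782 rad
ℓ = θ/κ = 2.65782/1.05231 = 2.52571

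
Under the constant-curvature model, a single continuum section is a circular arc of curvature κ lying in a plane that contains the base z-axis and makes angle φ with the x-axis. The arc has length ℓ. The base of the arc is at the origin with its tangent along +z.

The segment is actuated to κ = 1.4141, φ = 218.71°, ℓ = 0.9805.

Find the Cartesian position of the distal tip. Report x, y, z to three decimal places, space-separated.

-0.451 -0.361 0.695

θ = κ·ℓ = 1.4141 × 0.9805 = 1.38653 rad
ρ = (1 − cos θ)/κ = (1 − 0.18323)/1.4141 = 0.57759
z = sin θ / κ = 0.98307/1.4141 = 0.69519
x = ρ cos φ = 0.57759 × cos(218.71°) = -0.45071
y = ρ sin φ = 0.57759 × sin(218.71°) = -0.36121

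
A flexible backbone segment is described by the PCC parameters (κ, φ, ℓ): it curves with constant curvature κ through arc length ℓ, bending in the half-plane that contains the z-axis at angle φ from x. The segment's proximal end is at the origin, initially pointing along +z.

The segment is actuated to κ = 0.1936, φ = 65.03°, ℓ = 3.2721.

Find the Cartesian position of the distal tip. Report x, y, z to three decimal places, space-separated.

0.423 0.909 3.058

θ = κ·ℓ = 0.1936 × 3.2721 = 0.63348 rad
ρ = (1 − cos θ)/κ = (1 − 0.80597)/0.1936 = 1.00220
z = sin θ / κ = 0.59195/0.1936 = 3.05760
x = ρ cos φ = 1.00220 × cos(65.03°) = 0.42307
y = ρ sin φ = 1.00220 × sin(65.03°) = 0.90853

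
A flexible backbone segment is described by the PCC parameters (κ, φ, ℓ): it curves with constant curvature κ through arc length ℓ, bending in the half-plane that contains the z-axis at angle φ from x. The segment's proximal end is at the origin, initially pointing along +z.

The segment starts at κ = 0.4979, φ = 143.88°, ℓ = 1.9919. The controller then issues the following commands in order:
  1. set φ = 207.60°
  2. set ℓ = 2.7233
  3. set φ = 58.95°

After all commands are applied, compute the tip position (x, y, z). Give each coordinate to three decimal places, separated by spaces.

initial: κ=0.4979, φ=143.88°, ℓ=1.9919
cmd 1: set φ=207.60° → (κ,φ,ℓ)=(0.4979,207.60°,1.9919) → tip=(-0.8059,-0.4213,1.6810)
cmd 2: set ℓ=2.7233 → (κ,φ,ℓ)=(0.4979,207.60°,2.7233) → tip=(-1.4004,-0.7321,1.9623)
cmd 3: set φ=58.95° → (κ,φ,ℓ)=(0.4979,58.95°,2.7233) → tip=(0.8150,1.3538,1.9623)

0.815 1.354 1.962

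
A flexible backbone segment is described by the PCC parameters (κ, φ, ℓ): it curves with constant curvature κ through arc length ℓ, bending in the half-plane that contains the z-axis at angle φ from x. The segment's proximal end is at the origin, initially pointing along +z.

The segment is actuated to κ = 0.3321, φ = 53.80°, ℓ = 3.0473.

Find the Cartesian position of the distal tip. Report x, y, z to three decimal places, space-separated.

0.836 1.142 2.553

θ = κ·ℓ = 0.3321 × 3.0473 = 1.01201 rad
ρ = (1 − cos θ)/κ = (1 − 0.53016)/0.3321 = 1.41476
z = sin θ / κ = 0.84790/0.3321 = 2.55314
x = ρ cos φ = 1.41476 × cos(53.80°) = 0.83556
y = ρ sin φ = 1.41476 × sin(53.80°) = 1.14165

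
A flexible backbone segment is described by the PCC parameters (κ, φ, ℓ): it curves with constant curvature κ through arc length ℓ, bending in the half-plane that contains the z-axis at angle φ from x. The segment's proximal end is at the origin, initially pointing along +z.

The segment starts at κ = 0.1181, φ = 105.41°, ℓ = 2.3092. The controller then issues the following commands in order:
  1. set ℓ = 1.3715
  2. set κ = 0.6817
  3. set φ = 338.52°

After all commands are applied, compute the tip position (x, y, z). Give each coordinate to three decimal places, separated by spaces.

initial: κ=0.1181, φ=105.41°, ℓ=2.3092
cmd 1: set ℓ=1.3715 → (κ,φ,ℓ)=(0.1181,105.41°,1.3715) → tip=(-0.0295,0.1068,1.3655)
cmd 2: set κ=0.6817 → (κ,φ,ℓ)=(0.6817,105.41°,1.3715) → tip=(-0.1583,0.5744,1.1802)
cmd 3: set φ=338.52° → (κ,φ,ℓ)=(0.6817,338.52°,1.3715) → tip=(0.5544,-0.2182,1.1802)

0.554 -0.218 1.180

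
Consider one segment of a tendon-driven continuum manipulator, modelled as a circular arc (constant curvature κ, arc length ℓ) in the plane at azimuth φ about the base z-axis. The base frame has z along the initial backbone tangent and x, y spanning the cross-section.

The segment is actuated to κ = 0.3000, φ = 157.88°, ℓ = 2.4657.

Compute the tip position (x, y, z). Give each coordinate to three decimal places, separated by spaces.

θ = κ·ℓ = 0.3000 × 2.4657 = 0.73971 rad
ρ = (1 − cos θ)/κ = (1 − 0.73866)/0.3000 = 0.87112
z = sin θ / κ = 0.67407/0.3000 = 2.24691
x = ρ cos φ = 0.87112 × cos(157.88°) = -0.80700
y = ρ sin φ = 0.87112 × sin(157.88°) = 0.32802

-0.807 0.328 2.247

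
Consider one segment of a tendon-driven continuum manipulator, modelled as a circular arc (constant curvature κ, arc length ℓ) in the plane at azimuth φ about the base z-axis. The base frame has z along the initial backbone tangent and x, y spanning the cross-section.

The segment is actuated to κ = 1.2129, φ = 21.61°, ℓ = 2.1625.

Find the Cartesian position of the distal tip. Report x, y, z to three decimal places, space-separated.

θ = κ·ℓ = 1.2129 × 2.1625 = 2.62290 rad
ρ = (1 − cos θ)/κ = (1 − -0.86847)/1.2129 = 1.54049
z = sin θ / κ = 0.49575/1.2129 = 0.40873
x = ρ cos φ = 1.54049 × cos(21.61°) = 1.43222
y = ρ sin φ = 1.54049 × sin(21.61°) = 0.56734

1.432 0.567 0.409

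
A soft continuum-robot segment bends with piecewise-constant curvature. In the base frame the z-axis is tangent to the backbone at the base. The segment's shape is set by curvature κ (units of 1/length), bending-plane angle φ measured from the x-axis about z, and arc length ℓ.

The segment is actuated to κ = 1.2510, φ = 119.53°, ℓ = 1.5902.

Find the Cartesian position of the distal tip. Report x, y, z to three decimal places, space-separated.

-0.554 0.978 0.730

θ = κ·ℓ = 1.2510 × 1.5902 = 1.98934 rad
ρ = (1 − cos θ)/κ = (1 − -0.40643)/1.2510 = 1.12424
z = sin θ / κ = 0.91368/1.2510 = 0.73036
x = ρ cos φ = 1.12424 × cos(119.53°) = -0.55412
y = ρ sin φ = 1.12424 × sin(119.53°) = 0.97820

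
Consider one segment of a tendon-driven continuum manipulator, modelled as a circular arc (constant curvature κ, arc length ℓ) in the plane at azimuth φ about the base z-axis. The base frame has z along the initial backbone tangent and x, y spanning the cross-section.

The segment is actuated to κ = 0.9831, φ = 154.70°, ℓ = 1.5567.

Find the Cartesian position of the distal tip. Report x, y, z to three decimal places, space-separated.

-0.882 0.417 1.016

θ = κ·ℓ = 0.9831 × 1.5567 = 1.53039 rad
ρ = (1 − cos θ)/κ = (1 − 0.04039)/0.9831 = 0.97610
z = sin θ / κ = 0.99918/0.9831 = 1.01636
x = ρ cos φ = 0.97610 × cos(154.70°) = -0.88248
y = ρ sin φ = 0.97610 × sin(154.70°) = 0.41715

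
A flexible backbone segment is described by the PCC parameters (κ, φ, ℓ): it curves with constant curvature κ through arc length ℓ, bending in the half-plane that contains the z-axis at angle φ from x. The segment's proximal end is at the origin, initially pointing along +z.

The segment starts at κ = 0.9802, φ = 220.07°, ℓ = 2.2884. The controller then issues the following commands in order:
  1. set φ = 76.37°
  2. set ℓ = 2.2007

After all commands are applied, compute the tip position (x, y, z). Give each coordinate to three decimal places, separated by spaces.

initial: κ=0.9802, φ=220.07°, ℓ=2.2884
cmd 1: set φ=76.37° → (κ,φ,ℓ)=(0.9802,76.37°,2.2884) → tip=(0.3901,1.6089,0.7982)
cmd 2: set ℓ=2.2007 → (κ,φ,ℓ)=(0.9802,76.37°,2.2007) → tip=(0.3734,1.5401,0.8498)

0.373 1.540 0.850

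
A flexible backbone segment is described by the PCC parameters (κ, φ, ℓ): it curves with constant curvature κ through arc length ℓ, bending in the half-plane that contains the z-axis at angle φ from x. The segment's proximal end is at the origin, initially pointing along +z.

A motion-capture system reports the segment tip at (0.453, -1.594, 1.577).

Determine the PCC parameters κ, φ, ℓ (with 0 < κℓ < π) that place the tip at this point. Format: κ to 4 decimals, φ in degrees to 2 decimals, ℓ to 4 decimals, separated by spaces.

0.6333 285.86 2.5584

ρ = √(x²+y²) = √(0.453² + -1.594²) = 1.65712
φ = atan2(y, x) mod 360° = atan2(-1.594, 0.453) = 285.8647°
|p|² = ρ² + z² = 1.65712² + 1.577² = 5.23297
κ = 2ρ / |p|² = 2×1.65712 / 5.23297 = 0.63334
θ = 2·atan2(ρ, z) = 2·atan2(1.65712, 1.577) = 1.62033 rad
ℓ = θ/κ = 1.62033/0.63334 = 2.55840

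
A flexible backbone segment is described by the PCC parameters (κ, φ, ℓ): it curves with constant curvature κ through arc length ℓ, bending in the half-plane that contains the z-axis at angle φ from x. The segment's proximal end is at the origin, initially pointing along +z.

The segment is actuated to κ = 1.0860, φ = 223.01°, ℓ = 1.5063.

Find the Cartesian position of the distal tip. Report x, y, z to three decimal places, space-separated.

-0.717 -0.669 0.919

θ = κ·ℓ = 1.0860 × 1.5063 = 1.63584 rad
ρ = (1 − cos θ)/κ = (1 − -0.06500)/1.0860 = 0.98066
z = sin θ / κ = 0.99789/1.0860 = 0.91886
x = ρ cos φ = 0.98066 × cos(223.01°) = -0.71709
y = ρ sin φ = 0.98066 × sin(223.01°) = -0.66894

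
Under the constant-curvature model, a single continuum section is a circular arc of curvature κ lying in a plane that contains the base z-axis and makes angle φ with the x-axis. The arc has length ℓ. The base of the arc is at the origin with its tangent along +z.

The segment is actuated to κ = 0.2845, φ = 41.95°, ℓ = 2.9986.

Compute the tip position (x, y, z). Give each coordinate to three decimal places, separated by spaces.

θ = κ·ℓ = 0.2845 × 2.9986 = 0.85310 rad
ρ = (1 − cos θ)/κ = (1 − 0.65765)/0.2845 = 1.20334
z = sin θ / κ = 0.75332/0.2845 = 2.64789
x = ρ cos φ = 1.20334 × cos(41.95°) = 0.89496
y = ρ sin φ = 1.20334 × sin(41.95°) = 0.80441

0.895 0.804 2.648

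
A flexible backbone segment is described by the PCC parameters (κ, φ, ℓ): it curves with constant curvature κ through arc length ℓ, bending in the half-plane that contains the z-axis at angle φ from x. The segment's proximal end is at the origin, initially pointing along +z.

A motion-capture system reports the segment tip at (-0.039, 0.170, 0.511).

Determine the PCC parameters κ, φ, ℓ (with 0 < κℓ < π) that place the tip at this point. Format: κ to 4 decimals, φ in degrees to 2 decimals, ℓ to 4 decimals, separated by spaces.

1.1965 102.92 0.5498

ρ = √(x²+y²) = √(-0.039² + 0.170²) = 0.17442
φ = atan2(y, x) mod 360° = atan2(0.170, -0.039) = 102.9208°
|p|² = ρ² + z² = 0.17442² + 0.511² = 0.29154
κ = 2ρ / |p|² = 2×0.17442 / 0.29154 = 1.19651
θ = 2·atan2(ρ, z) = 2·atan2(0.17442, 0.511) = 0.65785 rad
ℓ = θ/κ = 0.65785/1.19651 = 0.54981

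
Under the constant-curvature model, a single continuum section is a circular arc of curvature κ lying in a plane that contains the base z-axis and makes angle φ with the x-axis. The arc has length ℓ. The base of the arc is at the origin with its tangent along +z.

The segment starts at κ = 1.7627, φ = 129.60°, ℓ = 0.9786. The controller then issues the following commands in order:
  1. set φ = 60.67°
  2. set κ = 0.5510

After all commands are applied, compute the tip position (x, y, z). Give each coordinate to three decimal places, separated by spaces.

initial: κ=1.7627, φ=129.60°, ℓ=0.9786
cmd 1: set φ=60.67° → (κ,φ,ℓ)=(1.7627,60.67°,0.9786) → tip=(0.3206,0.5705,0.5606)
cmd 2: set κ=0.5510 → (κ,φ,ℓ)=(0.5510,60.67°,0.9786) → tip=(0.1261,0.2245,0.9319)

0.126 0.224 0.932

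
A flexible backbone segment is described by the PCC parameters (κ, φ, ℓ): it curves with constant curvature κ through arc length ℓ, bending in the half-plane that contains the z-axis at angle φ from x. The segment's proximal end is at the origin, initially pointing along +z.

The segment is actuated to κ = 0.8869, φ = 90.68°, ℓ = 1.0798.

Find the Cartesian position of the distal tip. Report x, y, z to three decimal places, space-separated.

-0.006 0.479 0.922

θ = κ·ℓ = 0.8869 × 1.0798 = 0.95767 rad
ρ = (1 − cos θ)/κ = (1 − 0.57542)/0.8869 = 0.47872
z = sin θ / κ = 0.81786/0.8869 = 0.92215
x = ρ cos φ = 0.47872 × cos(90.68°) = -0.00568
y = ρ sin φ = 0.47872 × sin(90.68°) = 0.47869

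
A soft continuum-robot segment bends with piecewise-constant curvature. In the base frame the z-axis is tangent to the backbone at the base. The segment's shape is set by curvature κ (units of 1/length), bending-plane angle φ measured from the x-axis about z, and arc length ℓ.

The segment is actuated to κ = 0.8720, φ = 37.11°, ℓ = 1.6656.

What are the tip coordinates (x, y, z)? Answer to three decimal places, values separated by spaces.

0.807 0.610 1.139

θ = κ·ℓ = 0.8720 × 1.6656 = 1.45240 rad
ρ = (1 − cos θ)/κ = (1 − 0.11812)/0.8720 = 1.01133
z = sin θ / κ = 0.99300/0.8720 = 1.13876
x = ρ cos φ = 1.01133 × cos(37.11°) = 0.80652
y = ρ sin φ = 1.01133 × sin(37.11°) = 0.61019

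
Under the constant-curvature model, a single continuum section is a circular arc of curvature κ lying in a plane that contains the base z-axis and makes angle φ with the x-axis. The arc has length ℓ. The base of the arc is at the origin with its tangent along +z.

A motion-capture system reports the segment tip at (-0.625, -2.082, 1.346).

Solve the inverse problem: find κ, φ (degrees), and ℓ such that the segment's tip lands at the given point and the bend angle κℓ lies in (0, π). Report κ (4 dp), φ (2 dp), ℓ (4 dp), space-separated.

0.6651 253.29 3.0565

ρ = √(x²+y²) = √(-0.625² + -2.082²) = 2.17379
φ = atan2(y, x) mod 360° = atan2(-2.082, -0.625) = 253.2907°
|p|² = ρ² + z² = 2.17379² + 1.346² = 6.53707
κ = 2ρ / |p|² = 2×2.17379 / 6.53707 = 0.66507
θ = 2·atan2(ρ, z) = 2·atan2(2.17379, 1.346) = 2.03276 rad
ℓ = θ/κ = 2.03276/0.66507 = 3.05649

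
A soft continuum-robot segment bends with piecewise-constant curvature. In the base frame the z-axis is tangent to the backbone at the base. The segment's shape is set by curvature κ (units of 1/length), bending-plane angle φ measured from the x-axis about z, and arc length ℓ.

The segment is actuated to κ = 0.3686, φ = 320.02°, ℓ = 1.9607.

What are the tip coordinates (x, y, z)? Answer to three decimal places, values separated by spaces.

0.520 -0.436 1.794

θ = κ·ℓ = 0.3686 × 1.9607 = 0.72271 rad
ρ = (1 − cos θ)/κ = (1 − 0.75001)/0.3686 = 0.67821
z = sin θ / κ = 0.66142/0.3686 = 1.79442
x = ρ cos φ = 0.67821 × cos(320.02°) = 0.51969
y = ρ sin φ = 0.67821 × sin(320.02°) = -0.43576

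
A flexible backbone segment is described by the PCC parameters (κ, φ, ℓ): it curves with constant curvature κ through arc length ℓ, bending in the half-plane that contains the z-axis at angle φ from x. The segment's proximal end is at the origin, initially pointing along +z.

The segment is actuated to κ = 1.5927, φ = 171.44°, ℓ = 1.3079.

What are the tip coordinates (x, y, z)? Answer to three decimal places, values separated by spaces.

-0.925 0.139 0.547

θ = κ·ℓ = 1.5927 × 1.3079 = 2.08309 rad
ρ = (1 − cos θ)/κ = (1 − -0.49018)/1.5927 = 0.93563
z = sin θ / κ = 0.87162/1.5927 = 0.54726
x = ρ cos φ = 0.93563 × cos(171.44°) = -0.92521
y = ρ sin φ = 0.93563 × sin(171.44°) = 0.13926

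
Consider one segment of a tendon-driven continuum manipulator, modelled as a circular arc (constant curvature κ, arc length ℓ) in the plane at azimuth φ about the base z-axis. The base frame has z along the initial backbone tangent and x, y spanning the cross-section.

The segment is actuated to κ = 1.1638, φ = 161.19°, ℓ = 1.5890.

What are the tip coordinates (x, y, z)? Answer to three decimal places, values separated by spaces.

θ = κ·ℓ = 1.1638 × 1.5890 = 1.84928 rad
ρ = (1 − cos θ)/κ = (1 − -0.27490)/1.1638 = 1.09546
z = sin θ / κ = 0.96147/1.1638 = 0.82615
x = ρ cos φ = 1.09546 × cos(161.19°) = -1.03695
y = ρ sin φ = 1.09546 × sin(161.19°) = 0.35321

-1.037 0.353 0.826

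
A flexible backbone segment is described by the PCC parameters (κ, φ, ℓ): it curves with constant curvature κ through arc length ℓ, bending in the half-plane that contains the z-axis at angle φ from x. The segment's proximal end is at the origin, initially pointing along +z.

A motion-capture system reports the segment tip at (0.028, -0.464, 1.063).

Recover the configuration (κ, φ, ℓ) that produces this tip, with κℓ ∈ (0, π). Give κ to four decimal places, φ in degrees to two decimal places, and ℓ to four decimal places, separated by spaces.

ρ = √(x²+y²) = √(0.028² + -0.464²) = 0.46484
φ = atan2(y, x) mod 360° = atan2(-0.464, 0.028) = 273.4533°
|p|² = ρ² + z² = 0.46484² + 1.063² = 1.34605
κ = 2ρ / |p|² = 2×0.46484 / 1.34605 = 0.69068
θ = 2·atan2(ρ, z) = 2·atan2(0.46484, 1.063) = 0.82448 rad
ℓ = θ/κ = 0.82448/0.69068 = 1.19372

0.6907 273.45 1.1937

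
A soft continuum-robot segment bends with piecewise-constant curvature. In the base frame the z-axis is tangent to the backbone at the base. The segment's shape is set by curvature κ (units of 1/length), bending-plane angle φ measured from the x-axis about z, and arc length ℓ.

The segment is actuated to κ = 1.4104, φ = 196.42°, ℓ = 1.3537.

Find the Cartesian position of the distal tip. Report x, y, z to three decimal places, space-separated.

-0.906 -0.267 0.669

θ = κ·ℓ = 1.4104 × 1.3537 = 1.90926 rad
ρ = (1 − cos θ)/κ = (1 − -0.33204)/1.4104 = 0.94444
z = sin θ / κ = 0.94327/1.4104 = 0.66879
x = ρ cos φ = 0.94444 × cos(196.42°) = -0.90592
y = ρ sin φ = 0.94444 × sin(196.42°) = -0.26697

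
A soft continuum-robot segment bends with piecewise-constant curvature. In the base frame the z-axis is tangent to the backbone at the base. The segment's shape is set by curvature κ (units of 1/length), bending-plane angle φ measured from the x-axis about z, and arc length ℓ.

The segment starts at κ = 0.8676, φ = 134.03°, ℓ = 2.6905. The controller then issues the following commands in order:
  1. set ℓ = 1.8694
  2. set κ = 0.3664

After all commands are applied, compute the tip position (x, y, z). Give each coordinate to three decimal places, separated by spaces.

-0.428 0.443 1.727

initial: κ=0.8676, φ=134.03°, ℓ=2.6905
cmd 1: set ℓ=1.8694 → (κ,φ,ℓ)=(0.8676,134.03°,1.8694) → tip=(-0.8420,0.8710,1.1511)
cmd 2: set κ=0.3664 → (κ,φ,ℓ)=(0.3664,134.03°,1.8694) → tip=(-0.4278,0.4426,1.7266)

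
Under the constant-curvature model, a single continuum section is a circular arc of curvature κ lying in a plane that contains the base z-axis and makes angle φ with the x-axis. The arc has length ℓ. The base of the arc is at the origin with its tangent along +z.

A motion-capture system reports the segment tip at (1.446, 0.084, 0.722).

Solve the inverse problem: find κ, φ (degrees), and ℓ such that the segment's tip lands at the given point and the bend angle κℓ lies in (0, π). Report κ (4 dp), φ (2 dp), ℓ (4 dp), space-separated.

ρ = √(x²+y²) = √(1.446² + 0.084²) = 1.44844
φ = atan2(y, x) mod 360° = atan2(0.084, 1.446) = 3.3246°
|p|² = ρ² + z² = 1.44844² + 0.722² = 2.61926
κ = 2ρ / |p|² = 2×1.44844 / 2.61926 = 1.10599
θ = 2·atan2(ρ, z) = 2·atan2(1.44844, 0.722) = 2.21675 rad
ℓ = θ/κ = 2.21675/1.10599 = 2.00431

1.1060 3.32 2.0043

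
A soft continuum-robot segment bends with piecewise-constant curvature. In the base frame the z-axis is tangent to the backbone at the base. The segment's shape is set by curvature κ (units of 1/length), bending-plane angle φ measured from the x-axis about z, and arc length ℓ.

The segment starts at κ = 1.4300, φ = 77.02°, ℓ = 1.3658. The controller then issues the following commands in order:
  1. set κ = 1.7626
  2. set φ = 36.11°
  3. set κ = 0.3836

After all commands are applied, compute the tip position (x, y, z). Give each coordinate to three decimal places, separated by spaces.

initial: κ=1.4300, φ=77.02°, ℓ=1.3658
cmd 1: set κ=1.7626 → (κ,φ,ℓ)=(1.7626,77.02°,1.3658) → tip=(0.2220,0.9633,0.3801)
cmd 2: set φ=36.11° → (κ,φ,ℓ)=(1.7626,36.11°,1.3658) → tip=(0.7986,0.5826,0.3801)
cmd 3: set κ=0.3836 → (κ,φ,ℓ)=(0.3836,36.11°,1.3658) → tip=(0.2825,0.2061,1.3042)

0.282 0.206 1.304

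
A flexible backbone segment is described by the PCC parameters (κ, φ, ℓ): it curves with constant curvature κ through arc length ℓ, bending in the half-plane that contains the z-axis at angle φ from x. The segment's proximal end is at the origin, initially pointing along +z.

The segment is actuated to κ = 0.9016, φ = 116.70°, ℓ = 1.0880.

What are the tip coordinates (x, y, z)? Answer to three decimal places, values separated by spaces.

θ = κ·ℓ = 0.9016 × 1.0880 = 0.98094 rad
ρ = (1 − cos θ)/κ = (1 − 0.55624)/0.9016 = 0.49219
z = sin θ / κ = 0.83102/0.9016 = 0.92172
x = ρ cos φ = 0.49219 × cos(116.70°) = -0.22115
y = ρ sin φ = 0.49219 × sin(116.70°) = 0.43971

-0.221 0.440 0.922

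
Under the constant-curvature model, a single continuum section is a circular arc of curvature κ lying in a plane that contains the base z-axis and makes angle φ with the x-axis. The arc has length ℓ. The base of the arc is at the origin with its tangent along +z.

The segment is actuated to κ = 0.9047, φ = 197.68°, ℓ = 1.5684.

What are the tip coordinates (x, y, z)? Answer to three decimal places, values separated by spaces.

-0.894 -0.285 1.093

θ = κ·ℓ = 0.9047 × 1.5684 = 1.41893 rad
ρ = (1 − cos θ)/κ = (1 − 0.15128)/0.9047 = 0.93812
z = sin θ / κ = 0.98849/0.9047 = 1.09262
x = ρ cos φ = 0.93812 × cos(197.68°) = -0.89381
y = ρ sin φ = 0.93812 × sin(197.68°) = -0.28491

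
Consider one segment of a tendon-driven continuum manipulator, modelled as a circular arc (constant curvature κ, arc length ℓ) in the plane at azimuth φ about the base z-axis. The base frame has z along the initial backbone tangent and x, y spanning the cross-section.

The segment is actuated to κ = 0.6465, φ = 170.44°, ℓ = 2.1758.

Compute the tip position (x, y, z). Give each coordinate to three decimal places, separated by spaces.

θ = κ·ℓ = 0.6465 × 2.1758 = 1.40665 rad
ρ = (1 − cos θ)/κ = (1 − 0.16341)/0.6465 = 1.29404
z = sin θ / κ = 0.98656/0.6465 = 1.52600
x = ρ cos φ = 1.29404 × cos(170.44°) = -1.27606
y = ρ sin φ = 1.29404 × sin(170.44°) = 0.21491

-1.276 0.215 1.526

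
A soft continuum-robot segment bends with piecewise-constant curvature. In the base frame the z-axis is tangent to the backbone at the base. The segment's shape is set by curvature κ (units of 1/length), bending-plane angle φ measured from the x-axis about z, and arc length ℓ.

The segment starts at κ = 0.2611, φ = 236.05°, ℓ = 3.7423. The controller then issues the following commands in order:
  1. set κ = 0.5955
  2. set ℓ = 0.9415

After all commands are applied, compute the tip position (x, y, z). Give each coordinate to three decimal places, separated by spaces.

initial: κ=0.2611, φ=236.05°, ℓ=3.7423
cmd 1: set κ=0.5955 → (κ,φ,ℓ)=(0.5955,236.05°,3.7423) → tip=(-1.5111,-2.2446,1.3289)
cmd 2: set ℓ=0.9415 → (κ,φ,ℓ)=(0.5955,236.05°,0.9415) → tip=(-0.1436,-0.2133,0.8929)

-0.144 -0.213 0.893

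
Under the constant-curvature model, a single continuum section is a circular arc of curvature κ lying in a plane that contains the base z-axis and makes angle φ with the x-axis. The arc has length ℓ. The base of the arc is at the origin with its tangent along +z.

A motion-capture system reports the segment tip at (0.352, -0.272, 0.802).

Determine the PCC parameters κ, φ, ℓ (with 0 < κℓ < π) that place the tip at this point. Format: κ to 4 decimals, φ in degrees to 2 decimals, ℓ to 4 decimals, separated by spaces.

1.0578 322.31 0.9575

ρ = √(x²+y²) = √(0.352² + -0.272²) = 0.44485
φ = atan2(y, x) mod 360° = atan2(-0.272, 0.352) = 322.3058°
|p|² = ρ² + z² = 0.44485² + 0.802² = 0.84109
κ = 2ρ / |p|² = 2×0.44485 / 0.84109 = 1.05778
θ = 2·atan2(ρ, z) = 2·atan2(0.44485, 0.802) = 1.01284 rad
ℓ = θ/κ = 1.01284/1.05778 = 0.95752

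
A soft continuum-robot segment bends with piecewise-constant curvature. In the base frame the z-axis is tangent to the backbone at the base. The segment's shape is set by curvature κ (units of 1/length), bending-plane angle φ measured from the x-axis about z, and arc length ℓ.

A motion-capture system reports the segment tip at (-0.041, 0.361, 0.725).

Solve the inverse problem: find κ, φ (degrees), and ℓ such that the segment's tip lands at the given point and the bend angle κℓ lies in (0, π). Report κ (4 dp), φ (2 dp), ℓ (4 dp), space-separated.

ρ = √(x²+y²) = √(-0.041² + 0.361²) = 0.36332
φ = atan2(y, x) mod 360° = atan2(0.361, -0.041) = 96.4795°
|p|² = ρ² + z² = 0.36332² + 0.725² = 0.65763
κ = 2ρ / |p|² = 2×0.36332 / 0.65763 = 1.10494
θ = 2·atan2(ρ, z) = 2·atan2(0.36332, 0.725) = 0.92911 rad
ℓ = θ/κ = 0.92911/1.10494 = 0.84086

1.1049 96.48 0.8409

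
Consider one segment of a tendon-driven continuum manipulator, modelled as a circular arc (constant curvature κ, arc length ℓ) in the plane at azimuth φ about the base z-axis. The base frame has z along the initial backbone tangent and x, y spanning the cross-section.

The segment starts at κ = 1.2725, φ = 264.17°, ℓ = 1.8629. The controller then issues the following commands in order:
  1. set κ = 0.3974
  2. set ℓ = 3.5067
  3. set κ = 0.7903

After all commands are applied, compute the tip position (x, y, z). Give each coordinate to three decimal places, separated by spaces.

initial: κ=1.2725, φ=264.17°, ℓ=1.8629
cmd 1: set κ=0.3974 → (κ,φ,ℓ)=(0.3974,264.17°,1.8629) → tip=(-0.0669,-0.6552,1.6973)
cmd 2: set ℓ=3.5067 → (κ,φ,ℓ)=(0.3974,264.17°,3.5067) → tip=(-0.2105,-2.0620,2.4769)
cmd 3: set κ=0.7903 → (κ,φ,ℓ)=(0.7903,264.17°,3.5067) → tip=(-0.2484,-2.4323,0.4579)

-0.248 -2.432 0.458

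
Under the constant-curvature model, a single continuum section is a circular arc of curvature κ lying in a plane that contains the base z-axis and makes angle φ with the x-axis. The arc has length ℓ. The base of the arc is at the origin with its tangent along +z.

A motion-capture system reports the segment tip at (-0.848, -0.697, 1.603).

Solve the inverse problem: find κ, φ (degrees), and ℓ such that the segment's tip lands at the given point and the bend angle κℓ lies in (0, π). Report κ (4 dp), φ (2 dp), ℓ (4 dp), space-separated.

ρ = √(x²+y²) = √(-0.848² + -0.697²) = 1.09769
φ = atan2(y, x) mod 360° = atan2(-0.697, -0.848) = 219.4179°
|p|² = ρ² + z² = 1.09769² + 1.603² = 3.77452
κ = 2ρ / |p|² = 2×1.09769 / 3.77452 = 0.58163
θ = 2·atan2(ρ, z) = 2·atan2(1.09769, 1.603) = 1.20086 rad
ℓ = θ/κ = 1.20086/0.58163 = 2.06465

0.5816 219.42 2.0647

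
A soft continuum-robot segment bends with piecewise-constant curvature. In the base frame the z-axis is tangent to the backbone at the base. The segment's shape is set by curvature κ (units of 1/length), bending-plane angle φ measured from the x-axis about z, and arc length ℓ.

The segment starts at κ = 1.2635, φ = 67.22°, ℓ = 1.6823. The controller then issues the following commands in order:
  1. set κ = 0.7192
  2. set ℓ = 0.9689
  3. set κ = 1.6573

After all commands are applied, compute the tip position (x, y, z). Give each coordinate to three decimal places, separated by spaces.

0.242 0.576 0.603

initial: κ=1.2635, φ=67.22°, ℓ=1.6823
cmd 1: set κ=0.7192 → (κ,φ,ℓ)=(0.7192,67.22°,1.6823) → tip=(0.3483,0.8293,1.3009)
cmd 2: set ℓ=0.9689 → (κ,φ,ℓ)=(0.7192,67.22°,0.9689) → tip=(0.1255,0.2989,0.8924)
cmd 3: set κ=1.6573 → (κ,φ,ℓ)=(1.6573,67.22°,0.9689) → tip=(0.2418,0.5758,0.6030)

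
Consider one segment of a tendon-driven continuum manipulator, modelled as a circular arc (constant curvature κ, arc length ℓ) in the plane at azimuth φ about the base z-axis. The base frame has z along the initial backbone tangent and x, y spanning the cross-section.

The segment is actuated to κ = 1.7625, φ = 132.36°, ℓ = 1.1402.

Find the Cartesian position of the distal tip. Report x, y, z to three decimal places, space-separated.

θ = κ·ℓ = 1.7625 × 1.1402 = 2.00960 rad
ρ = (1 − cos θ)/κ = (1 − -0.42486)/1.7625 = 0.80843
z = sin θ / κ = 0.90526/1.7625 = 0.51362
x = ρ cos φ = 0.80843 × cos(132.36°) = -0.54471
y = ρ sin φ = 0.80843 × sin(132.36°) = 0.59737

-0.545 0.597 0.514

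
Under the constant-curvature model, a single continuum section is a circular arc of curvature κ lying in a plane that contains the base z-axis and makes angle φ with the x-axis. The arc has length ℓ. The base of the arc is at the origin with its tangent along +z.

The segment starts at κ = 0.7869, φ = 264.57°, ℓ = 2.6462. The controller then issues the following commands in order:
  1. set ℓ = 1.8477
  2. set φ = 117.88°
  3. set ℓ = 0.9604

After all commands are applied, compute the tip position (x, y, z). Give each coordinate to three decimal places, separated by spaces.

-0.162 0.306 0.872

initial: κ=0.7869, φ=264.57°, ℓ=2.6462
cmd 1: set ℓ=1.8477 → (κ,φ,ℓ)=(0.7869,264.57°,1.8477) → tip=(-0.1062,-1.1176,1.2621)
cmd 2: set φ=117.88° → (κ,φ,ℓ)=(0.7869,117.88°,1.8477) → tip=(-0.5250,0.9924,1.2621)
cmd 3: set ℓ=0.9604 → (κ,φ,ℓ)=(0.7869,117.88°,0.9604) → tip=(-0.1618,0.3058,0.8716)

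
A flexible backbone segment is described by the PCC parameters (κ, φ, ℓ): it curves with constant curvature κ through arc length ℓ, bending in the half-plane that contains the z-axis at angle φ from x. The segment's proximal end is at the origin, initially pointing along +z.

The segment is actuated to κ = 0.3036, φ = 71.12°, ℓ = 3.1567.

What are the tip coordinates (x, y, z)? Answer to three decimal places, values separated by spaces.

θ = κ·ℓ = 0.3036 × 3.1567 = 0.95837 rad
ρ = (1 − cos θ)/κ = (1 − 0.57485)/0.3036 = 1.40036
z = sin θ / κ = 0.81826/0.3036 = 2.69518
x = ρ cos φ = 1.40036 × cos(71.12°) = 0.45314
y = ρ sin φ = 1.40036 × sin(71.12°) = 1.32502

0.453 1.325 2.695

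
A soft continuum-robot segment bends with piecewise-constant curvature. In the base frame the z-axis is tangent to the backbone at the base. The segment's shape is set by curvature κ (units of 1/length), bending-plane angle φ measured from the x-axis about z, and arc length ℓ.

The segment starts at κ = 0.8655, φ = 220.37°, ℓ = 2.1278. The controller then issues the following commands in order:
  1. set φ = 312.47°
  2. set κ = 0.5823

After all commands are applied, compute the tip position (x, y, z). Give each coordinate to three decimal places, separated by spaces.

initial: κ=0.8655, φ=220.37°, ℓ=2.1278
cmd 1: set φ=312.47° → (κ,φ,ℓ)=(0.8655,312.47°,2.1278) → tip=(0.9888,-1.0803,1.1133)
cmd 2: set κ=0.5823 → (κ,φ,ℓ)=(0.5823,312.47°,2.1278) → tip=(0.7819,-0.8541,1.6237)

0.782 -0.854 1.624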